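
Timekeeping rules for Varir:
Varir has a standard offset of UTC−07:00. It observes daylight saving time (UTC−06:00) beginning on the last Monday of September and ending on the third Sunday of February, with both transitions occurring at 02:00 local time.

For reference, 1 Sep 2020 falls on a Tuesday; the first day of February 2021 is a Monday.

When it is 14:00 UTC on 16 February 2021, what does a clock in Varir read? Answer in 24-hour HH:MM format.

08:00

1 September 2020 is a Tuesday, so Mondays fall on 7, 14, 21, 28; the last is September 28.
1 February 2021 is a Monday, so the first Sunday is February 7 and the third is February 21.
At the standard offset (UTC−07:00), 14:00 UTC − 7h = 07:00 Varir standard time.
Daylight saving runs 28 September 2020 – 21 February 2021; the standard-time date in Varir, 16 February 2021, is inside that window, so Varir is at UTC−06:00.
14:00 UTC − 6h = 08:00 local.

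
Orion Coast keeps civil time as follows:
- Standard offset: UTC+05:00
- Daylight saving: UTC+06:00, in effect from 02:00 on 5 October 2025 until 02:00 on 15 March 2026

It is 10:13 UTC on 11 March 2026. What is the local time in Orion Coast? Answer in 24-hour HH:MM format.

At the standard offset (UTC+05:00), 10:13 UTC + 5h = 15:13 Orion Coast standard time.
The standard-time date in Orion Coast, 11 March 2026, lies within the daylight-saving period (5 October 2025 – 15 March 2026), so Orion Coast is on daylight time, UTC+06:00.
10:13 UTC + 6h = 16:13 local.

16:13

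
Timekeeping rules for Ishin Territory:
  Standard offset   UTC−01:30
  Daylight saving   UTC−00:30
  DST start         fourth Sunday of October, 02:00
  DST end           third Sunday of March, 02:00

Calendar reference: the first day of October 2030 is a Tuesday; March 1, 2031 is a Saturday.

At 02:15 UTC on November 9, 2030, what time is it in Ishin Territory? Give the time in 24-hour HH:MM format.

1 October 2030 is a Tuesday, so the first Sunday is October 6 and the fourth is October 27.
1 March 2031 is a Saturday, so the first Sunday is March 2 and the third is March 16.
At the standard offset (UTC−01:30), 02:15 UTC − 1h30m = 00:45 Ishin Territory standard time.
The standard-time date in Ishin Territory, November 9, 2030, falls between 27 October 2030 and 16 March 2031, so daylight saving is in effect and Ishin Territory is at UTC−00:30.
02:15 UTC − 0h30m = 01:45 local.

01:45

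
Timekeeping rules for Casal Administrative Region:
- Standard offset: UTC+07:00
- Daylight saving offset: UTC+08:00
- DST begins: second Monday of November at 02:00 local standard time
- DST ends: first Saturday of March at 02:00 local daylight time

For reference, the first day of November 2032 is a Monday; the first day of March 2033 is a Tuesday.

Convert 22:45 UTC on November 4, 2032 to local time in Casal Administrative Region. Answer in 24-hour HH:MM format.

1 November 2032 is a Monday, so the first Monday is November 1 and the second is November 8.
1 March 2033 is a Tuesday, so the first Saturday is March 5.
At the standard offset (UTC+07:00), 22:45 UTC + 7h = 05:45 Casal Administrative Region standard time (rolling into the next day, 5 November 2032).
The standard-time date in Casal Administrative Region, November 5, 2032, is outside the daylight-saving period (8 November 2032 – 5 March 2033), so Casal Administrative Region is on standard time, UTC+07:00.
22:45 UTC + 7h = 05:45 local (rolling into the next day, 5 November 2032).

05:45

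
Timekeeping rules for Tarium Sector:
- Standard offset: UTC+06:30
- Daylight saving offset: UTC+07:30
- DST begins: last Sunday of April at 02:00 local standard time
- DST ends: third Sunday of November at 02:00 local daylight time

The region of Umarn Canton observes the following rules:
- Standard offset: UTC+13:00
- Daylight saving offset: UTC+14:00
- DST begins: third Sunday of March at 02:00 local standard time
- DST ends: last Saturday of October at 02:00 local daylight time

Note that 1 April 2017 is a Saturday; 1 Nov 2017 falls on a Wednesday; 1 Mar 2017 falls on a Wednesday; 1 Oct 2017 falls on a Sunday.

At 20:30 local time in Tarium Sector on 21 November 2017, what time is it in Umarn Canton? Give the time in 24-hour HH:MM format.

1 April 2017 is a Saturday, so Sundays fall on 2, 9, 16, 23, 30; the last is April 30.
1 November 2017 is a Wednesday, so the first Sunday is November 5 and the third is November 19.
21 November 2017 is outside the daylight-saving period (30 April – 19 November), so Tarium Sector is on standard time, UTC+06:30.
20:30 Tarium Sector − 6h30m = 14:00 UTC.
1 March 2017 is a Wednesday, so the first Sunday is March 5 and the third is March 19.
1 October 2017 is a Sunday, so Saturdays fall on 7, 14, 21, 28; the last is October 28.
At the standard offset (UTC+13:00), 14:00 UTC + 13h = 03:00 Umarn Canton standard time (rolling into the next day, 22 November 2017).
The standard-time date in Umarn Canton, 22 November 2017, does not fall between 19 March and 28 October, so daylight saving is not in effect and Umarn Canton is at UTC+13:00.
14:00 UTC + 13h = 03:00 Umarn Canton (rolling into the next day, 22 November 2017).

03:00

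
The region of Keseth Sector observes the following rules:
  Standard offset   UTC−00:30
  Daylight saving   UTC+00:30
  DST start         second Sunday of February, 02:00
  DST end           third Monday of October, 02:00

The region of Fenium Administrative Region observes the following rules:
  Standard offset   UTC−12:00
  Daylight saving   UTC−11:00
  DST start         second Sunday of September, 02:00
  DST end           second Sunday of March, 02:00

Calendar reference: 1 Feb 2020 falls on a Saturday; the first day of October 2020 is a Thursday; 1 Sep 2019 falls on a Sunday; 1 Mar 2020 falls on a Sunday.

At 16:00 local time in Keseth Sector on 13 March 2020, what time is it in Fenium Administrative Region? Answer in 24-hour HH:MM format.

1 February 2020 is a Saturday, so the first Sunday is February 2 and the second is February 9.
1 October 2020 is a Thursday, so the first Monday is October 5 and the third is October 19.
Daylight saving runs 9 February – 19 October; 13 March 2020 is inside that window, so Keseth Sector is at UTC+00:30.
16:00 Keseth Sector − 0h30m = 15:30 UTC.
1 September 2019 is a Sunday, so the first Sunday is September 1 and the second is September 8.
1 March 2020 is a Sunday, so the first Sunday is March 1 and the second is March 8.
At the standard offset (UTC−12:00), 15:30 UTC − 12h = 03:30 Fenium Administrative Region standard time.
The standard-time date in Fenium Administrative Region, 13 March 2020, is outside the daylight-saving period (8 September 2019 – 8 March 2020), so Fenium Administrative Region is on standard time, UTC−12:00.
15:30 UTC − 12h = 03:30 Fenium Administrative Region.

03:30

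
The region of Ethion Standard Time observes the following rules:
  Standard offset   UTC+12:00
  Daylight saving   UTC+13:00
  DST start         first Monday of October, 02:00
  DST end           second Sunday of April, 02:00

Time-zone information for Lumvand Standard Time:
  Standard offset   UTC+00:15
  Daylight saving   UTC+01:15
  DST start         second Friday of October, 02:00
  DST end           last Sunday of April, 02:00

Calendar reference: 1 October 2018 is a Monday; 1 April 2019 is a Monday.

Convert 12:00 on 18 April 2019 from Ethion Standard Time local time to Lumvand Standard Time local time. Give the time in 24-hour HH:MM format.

01:15

1 October 2018 is a Monday, so the first Monday is October 1.
1 April 2019 is a Monday, so the first Sunday is April 7 and the second is April 14.
18 April 2019 does not fall between 1 October 2018 and 14 April 2019, so daylight saving is not in effect and Ethion Standard Time is at UTC+12:00.
12:00 Ethion Standard Time − 12h = 00:00 UTC.
1 October 2018 is a Monday, so the first Friday is October 5 and the second is October 12.
1 April 2019 is a Monday, so Sundays fall on 7, 14, 21, 28; the last is April 28.
At the standard offset (UTC+00:15), 00:00 UTC + 0h15m = 00:15 Lumvand Standard Time standard time.
The standard-time date in Lumvand Standard Time, 18 April 2019, falls between 12 October 2018 and 28 April 2019, so daylight saving is in effect and Lumvand Standard Time is at UTC+01:15.
00:00 UTC + 1h15m = 01:15 Lumvand Standard Time.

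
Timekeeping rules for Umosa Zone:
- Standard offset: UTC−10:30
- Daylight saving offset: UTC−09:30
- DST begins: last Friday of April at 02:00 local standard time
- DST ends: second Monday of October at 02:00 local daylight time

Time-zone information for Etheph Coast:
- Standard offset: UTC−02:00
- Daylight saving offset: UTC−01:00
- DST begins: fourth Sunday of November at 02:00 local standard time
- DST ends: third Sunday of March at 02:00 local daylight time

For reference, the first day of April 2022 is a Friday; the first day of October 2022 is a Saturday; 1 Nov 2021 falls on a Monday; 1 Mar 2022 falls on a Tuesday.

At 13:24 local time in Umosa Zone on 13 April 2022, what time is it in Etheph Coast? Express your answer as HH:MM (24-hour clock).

21:54

1 April 2022 is a Friday, so Fridays fall on 1, 8, 15, 22, 29; the last is April 29.
1 October 2022 is a Saturday, so the first Monday is October 3 and the second is October 10.
Daylight saving runs 29 April – 10 October; 13 April 2022 is outside that window, so Umosa Zone is on standard time at UTC−10:30.
13:24 Umosa Zone + 10h30m = 23:54 UTC.
1 November 2021 is a Monday, so the first Sunday is November 7 and the fourth is November 28.
1 March 2022 is a Tuesday, so the first Sunday is March 6 and the third is March 20.
At the standard offset (UTC−02:00), 23:54 UTC − 2h = 21:54 Etheph Coast standard time.
The standard-time date in Etheph Coast, 13 April 2022, is outside the daylight-saving period (28 November 2021 – 20 March 2022), so Etheph Coast is on standard time, UTC−02:00.
23:54 UTC − 2h = 21:54 Etheph Coast.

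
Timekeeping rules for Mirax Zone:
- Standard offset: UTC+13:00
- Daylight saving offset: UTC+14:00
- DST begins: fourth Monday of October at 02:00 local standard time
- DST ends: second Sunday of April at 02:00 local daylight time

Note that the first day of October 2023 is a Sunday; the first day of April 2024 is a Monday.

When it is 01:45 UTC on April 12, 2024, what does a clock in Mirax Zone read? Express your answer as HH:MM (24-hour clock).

1 October 2023 is a Sunday, so the first Monday is October 2 and the fourth is October 23.
1 April 2024 is a Monday, so the first Sunday is April 7 and the second is April 14.
At the standard offset (UTC+13:00), 01:45 UTC + 13h = 14:45 Mirax Zone standard time.
The standard-time date in Mirax Zone, April 12, 2024, falls between 23 October 2023 and 14 April 2024, so daylight saving is in effect and Mirax Zone is at UTC+14:00.
01:45 UTC + 14h = 15:45 local.

15:45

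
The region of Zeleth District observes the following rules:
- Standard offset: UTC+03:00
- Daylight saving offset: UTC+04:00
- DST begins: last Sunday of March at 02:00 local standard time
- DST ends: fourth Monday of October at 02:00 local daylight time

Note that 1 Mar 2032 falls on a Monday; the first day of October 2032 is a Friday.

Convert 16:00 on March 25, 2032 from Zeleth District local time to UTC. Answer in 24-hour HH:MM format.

1 March 2032 is a Monday, so Sundays fall on 7, 14, 21, 28; the last is March 28.
1 October 2032 is a Friday, so the first Monday is October 4 and the fourth is October 25.
March 25, 2032 is outside the daylight-saving period (28 March – 25 October), so Zeleth District is on standard time, UTC+03:00.
16:00 local − 3h = 13:00 UTC.

13:00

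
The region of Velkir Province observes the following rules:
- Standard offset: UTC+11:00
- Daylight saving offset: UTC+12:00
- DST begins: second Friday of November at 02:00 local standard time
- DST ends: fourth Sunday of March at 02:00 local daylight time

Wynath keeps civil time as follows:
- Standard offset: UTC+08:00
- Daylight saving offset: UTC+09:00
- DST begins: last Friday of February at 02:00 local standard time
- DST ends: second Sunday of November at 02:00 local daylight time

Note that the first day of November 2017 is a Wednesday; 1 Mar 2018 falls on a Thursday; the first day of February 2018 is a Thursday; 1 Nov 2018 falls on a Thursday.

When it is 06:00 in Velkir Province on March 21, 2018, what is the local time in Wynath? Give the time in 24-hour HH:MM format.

03:00

1 November 2017 is a Wednesday, so the first Friday is November 3 and the second is November 10.
1 March 2018 is a Thursday, so the first Sunday is March 4 and the fourth is March 25.
March 21, 2018 falls between 10 November 2017 and 25 March 2018, so daylight saving is in effect and Velkir Province is at UTC+12:00.
06:00 Velkir Province − 12h = 18:00 UTC (rolling into the previous day, 20 March 2018).
1 February 2018 is a Thursday, so Fridays fall on 2, 9, 16, 23; the last is February 23.
1 November 2018 is a Thursday, so the first Sunday is November 4 and the second is November 11.
At the standard offset (UTC+08:00), 18:00 UTC + 8h = 02:00 Wynath standard time (rolling into the next day, 21 March 2018).
The standard-time date in Wynath, March 21, 2018, falls between 23 February and 11 November, so daylight saving is in effect and Wynath is at UTC+09:00.
18:00 UTC + 9h = 03:00 Wynath (rolling into the next day, 21 March 2018).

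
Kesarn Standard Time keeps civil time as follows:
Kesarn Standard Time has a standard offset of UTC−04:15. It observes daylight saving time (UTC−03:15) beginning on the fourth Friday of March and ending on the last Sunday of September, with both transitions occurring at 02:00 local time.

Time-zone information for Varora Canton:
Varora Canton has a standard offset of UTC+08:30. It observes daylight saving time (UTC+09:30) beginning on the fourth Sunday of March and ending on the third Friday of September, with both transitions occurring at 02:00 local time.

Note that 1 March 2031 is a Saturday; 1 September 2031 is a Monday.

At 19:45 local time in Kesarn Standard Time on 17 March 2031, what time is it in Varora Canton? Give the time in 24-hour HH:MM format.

08:30

1 March 2031 is a Saturday, so the first Friday is March 7 and the fourth is March 28.
1 September 2031 is a Monday, so Sundays fall on 7, 14, 21, 28; the last is September 28.
17 March 2031 is outside the daylight-saving period (28 March – 28 September), so Kesarn Standard Time is on standard time, UTC−04:15.
19:45 Kesarn Standard Time + 4h15m = 00:00 UTC (rolling into the next day, 18 March 2031).
1 March 2031 is a Saturday, so the first Sunday is March 2 and the fourth is March 23.
1 September 2031 is a Monday, so the first Friday is September 5 and the third is September 19.
At the standard offset (UTC+08:30), 00:00 UTC + 8h30m = 08:30 Varora Canton standard time.
Daylight saving runs 23 March – 19 September; the standard-time date in Varora Canton, 18 March 2031, is outside that window, so Varora Canton is on standard time at UTC+08:30.
00:00 UTC + 8h30m = 08:30 Varora Canton.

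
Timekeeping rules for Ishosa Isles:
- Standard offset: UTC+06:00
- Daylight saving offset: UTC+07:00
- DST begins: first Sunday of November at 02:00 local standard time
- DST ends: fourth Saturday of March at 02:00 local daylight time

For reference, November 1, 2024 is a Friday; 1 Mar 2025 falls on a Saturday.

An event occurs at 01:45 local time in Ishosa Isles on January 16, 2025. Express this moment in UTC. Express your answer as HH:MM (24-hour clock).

1 November 2024 is a Friday, so the first Sunday is November 3.
1 March 2025 is a Saturday, so the first Saturday is March 1 and the fourth is March 22.
Daylight saving runs 3 November 2024 – 22 March 2025; January 16, 2025 is inside that window, so Ishosa Isles is at UTC+07:00.
01:45 local − 7h = 18:45 UTC (rolling into the previous day, 15 January 2025).

18:45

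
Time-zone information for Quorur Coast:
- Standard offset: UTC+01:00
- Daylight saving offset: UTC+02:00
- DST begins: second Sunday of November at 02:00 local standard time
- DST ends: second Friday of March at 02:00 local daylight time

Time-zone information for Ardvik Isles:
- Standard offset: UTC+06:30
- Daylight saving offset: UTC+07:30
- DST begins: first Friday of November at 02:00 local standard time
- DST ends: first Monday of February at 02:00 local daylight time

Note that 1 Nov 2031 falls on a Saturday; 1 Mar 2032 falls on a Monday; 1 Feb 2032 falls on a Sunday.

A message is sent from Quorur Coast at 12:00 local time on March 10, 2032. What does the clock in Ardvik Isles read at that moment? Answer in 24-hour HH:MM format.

1 November 2031 is a Saturday, so the first Sunday is November 2 and the second is November 9.
1 March 2032 is a Monday, so the first Friday is March 5 and the second is March 12.
March 10, 2032 lies within the daylight-saving period (9 November 2031 – 12 March 2032), so Quorur Coast is on daylight time, UTC+02:00.
12:00 Quorur Coast − 2h = 10:00 UTC.
1 November 2031 is a Saturday, so the first Friday is November 7.
1 February 2032 is a Sunday, so the first Monday is February 2.
At the standard offset (UTC+06:30), 10:00 UTC + 6h30m = 16:30 Ardvik Isles standard time.
The standard-time date in Ardvik Isles, March 10, 2032, does not fall between 7 November 2031 and 2 February 2032, so daylight saving is not in effect and Ardvik Isles is at UTC+06:30.
10:00 UTC + 6h30m = 16:30 Ardvik Isles.

16:30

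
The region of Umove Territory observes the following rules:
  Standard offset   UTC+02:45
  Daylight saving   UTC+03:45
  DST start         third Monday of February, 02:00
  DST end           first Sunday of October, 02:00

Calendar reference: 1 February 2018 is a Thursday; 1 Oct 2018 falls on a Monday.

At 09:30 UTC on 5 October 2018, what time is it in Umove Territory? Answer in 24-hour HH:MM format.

13:15

1 February 2018 is a Thursday, so the first Monday is February 5 and the third is February 19.
1 October 2018 is a Monday, so the first Sunday is October 7.
At the standard offset (UTC+02:45), 09:30 UTC + 2h45m = 12:15 Umove Territory standard time.
Daylight saving runs 19 February – 7 October; the standard-time date in Umove Territory, 5 October 2018, is inside that window, so Umove Territory is at UTC+03:45.
09:30 UTC + 3h45m = 13:15 local.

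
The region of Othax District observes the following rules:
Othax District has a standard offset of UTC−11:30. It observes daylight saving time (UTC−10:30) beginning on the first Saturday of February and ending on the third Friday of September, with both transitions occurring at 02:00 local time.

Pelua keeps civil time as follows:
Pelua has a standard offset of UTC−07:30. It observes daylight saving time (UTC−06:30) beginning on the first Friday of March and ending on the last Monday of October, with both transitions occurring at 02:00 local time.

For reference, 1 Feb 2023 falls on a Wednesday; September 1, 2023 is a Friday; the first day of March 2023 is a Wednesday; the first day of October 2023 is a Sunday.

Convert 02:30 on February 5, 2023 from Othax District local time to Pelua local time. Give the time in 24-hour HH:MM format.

05:30

1 February 2023 is a Wednesday, so the first Saturday is February 4.
1 September 2023 is a Friday, so the first Friday is September 1 and the third is September 15.
February 5, 2023 falls between 4 February and 15 September, so daylight saving is in effect and Othax District is at UTC−10:30.
02:30 Othax District + 10h30m = 13:00 UTC.
1 March 2023 is a Wednesday, so the first Friday is March 3.
1 October 2023 is a Sunday, so Mondays fall on 2, 9, 16, 23, 30; the last is October 30.
At the standard offset (UTC−07:30), 13:00 UTC − 7h30m = 05:30 Pelua standard time.
The standard-time date in Pelua, February 5, 2023, does not fall between 3 March and 30 October, so daylight saving is not in effect and Pelua is at UTC−07:30.
13:00 UTC − 7h30m = 05:30 Pelua.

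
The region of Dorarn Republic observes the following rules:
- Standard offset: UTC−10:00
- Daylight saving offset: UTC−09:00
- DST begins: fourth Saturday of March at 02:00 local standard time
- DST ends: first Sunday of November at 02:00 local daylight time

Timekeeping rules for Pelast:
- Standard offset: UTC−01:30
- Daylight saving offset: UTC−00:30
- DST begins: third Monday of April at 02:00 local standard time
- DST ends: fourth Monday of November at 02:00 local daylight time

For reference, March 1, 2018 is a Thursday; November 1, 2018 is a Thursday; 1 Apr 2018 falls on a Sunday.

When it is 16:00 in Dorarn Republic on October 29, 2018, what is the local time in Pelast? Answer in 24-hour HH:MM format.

1 March 2018 is a Thursday, so the first Saturday is March 3 and the fourth is March 24.
1 November 2018 is a Thursday, so the first Sunday is November 4.
October 29, 2018 falls between 24 March and 4 November, so daylight saving is in effect and Dorarn Republic is at UTC−09:00.
16:00 Dorarn Republic + 9h = 01:00 UTC (rolling into the next day, 30 October 2018).
1 April 2018 is a Sunday, so the first Monday is April 2 and the third is April 16.
1 November 2018 is a Thursday, so the first Monday is November 5 and the fourth is November 26.
At the standard offset (UTC−01:30), 01:00 UTC − 1h30m = 23:30 Pelast standard time (rolling into the previous day, 29 October 2018).
The standard-time date in Pelast, October 29, 2018, falls between 16 April and 26 November, so daylight saving is in effect and Pelast is at UTC−00:30.
01:00 UTC − 0h30m = 00:30 Pelast.

00:30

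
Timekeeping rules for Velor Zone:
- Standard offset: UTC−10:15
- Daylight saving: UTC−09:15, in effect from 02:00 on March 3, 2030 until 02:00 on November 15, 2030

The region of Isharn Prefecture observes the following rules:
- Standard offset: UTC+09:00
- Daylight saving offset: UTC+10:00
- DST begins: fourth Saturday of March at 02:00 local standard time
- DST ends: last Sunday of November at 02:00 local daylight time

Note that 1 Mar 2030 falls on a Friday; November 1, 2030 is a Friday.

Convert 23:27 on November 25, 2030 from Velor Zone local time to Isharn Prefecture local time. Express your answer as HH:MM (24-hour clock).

November 25, 2030 is outside the daylight-saving period (3 March – 15 November), so Velor Zone is on standard time, UTC−10:15.
23:27 Velor Zone + 10h15m = 09:42 UTC (rolling into the next day, 26 November 2030).
1 March 2030 is a Friday, so the first Saturday is March 2 and the fourth is March 23.
1 November 2030 is a Friday, so Sundays fall on 3, 10, 17, 24; the last is November 24.
At the standard offset (UTC+09:00), 09:42 UTC + 9h = 18:42 Isharn Prefecture standard time.
The standard-time date in Isharn Prefecture, November 26, 2030, is outside the daylight-saving period (23 March – 24 November), so Isharn Prefecture is on standard time, UTC+09:00.
09:42 UTC + 9h = 18:42 Isharn Prefecture.

18:42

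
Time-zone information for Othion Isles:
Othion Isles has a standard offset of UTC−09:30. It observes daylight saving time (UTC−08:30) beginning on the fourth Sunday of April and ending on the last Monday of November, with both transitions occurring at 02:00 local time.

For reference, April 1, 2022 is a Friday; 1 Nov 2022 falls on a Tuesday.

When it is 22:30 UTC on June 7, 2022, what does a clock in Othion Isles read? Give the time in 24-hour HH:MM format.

14:00

1 April 2022 is a Friday, so the first Sunday is April 3 and the fourth is April 24.
1 November 2022 is a Tuesday, so Mondays fall on 7, 14, 21, 28; the last is November 28.
At the standard offset (UTC−09:30), 22:30 UTC − 9h30m = 13:00 Othion Isles standard time.
The standard-time date in Othion Isles, June 7, 2022, lies within the daylight-saving period (24 April – 28 November), so Othion Isles is on daylight time, UTC−08:30.
22:30 UTC − 8h30m = 14:00 local.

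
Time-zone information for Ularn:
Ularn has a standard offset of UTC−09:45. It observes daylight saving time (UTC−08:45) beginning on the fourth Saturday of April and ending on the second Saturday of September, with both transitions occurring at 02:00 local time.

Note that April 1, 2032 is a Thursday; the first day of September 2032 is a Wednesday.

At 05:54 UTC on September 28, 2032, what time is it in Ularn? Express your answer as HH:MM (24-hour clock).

20:09

1 April 2032 is a Thursday, so the first Saturday is April 3 and the fourth is April 24.
1 September 2032 is a Wednesday, so the first Saturday is September 4 and the second is September 11.
At the standard offset (UTC−09:45), 05:54 UTC − 9h45m = 20:09 Ularn standard time (rolling into the previous day, 27 September 2032).
The standard-time date in Ularn, September 27, 2032, does not fall between 24 April and 11 September, so daylight saving is not in effect and Ularn is at UTC−09:45.
05:54 UTC − 9h45m = 20:09 local (rolling into the previous day, 27 September 2032).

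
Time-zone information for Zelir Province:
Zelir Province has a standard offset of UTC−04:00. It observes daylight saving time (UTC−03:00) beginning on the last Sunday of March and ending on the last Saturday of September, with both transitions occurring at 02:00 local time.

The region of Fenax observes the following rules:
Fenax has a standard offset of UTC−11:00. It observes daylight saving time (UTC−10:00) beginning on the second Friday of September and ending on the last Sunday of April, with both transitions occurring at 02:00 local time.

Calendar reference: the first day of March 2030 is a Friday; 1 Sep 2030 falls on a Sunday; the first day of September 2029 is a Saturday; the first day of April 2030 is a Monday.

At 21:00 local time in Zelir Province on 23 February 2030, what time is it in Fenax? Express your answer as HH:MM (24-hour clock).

15:00

1 March 2030 is a Friday, so Sundays fall on 3, 10, 17, 24, 31; the last is March 31.
1 September 2030 is a Sunday, so Saturdays fall on 7, 14, 21, 28; the last is September 28.
23 February 2030 does not fall between 31 March and 28 September, so daylight saving is not in effect and Zelir Province is at UTC−04:00.
21:00 Zelir Province + 4h = 01:00 UTC (rolling into the next day, 24 February 2030).
1 September 2029 is a Saturday, so the first Friday is September 7 and the second is September 14.
1 April 2030 is a Monday, so Sundays fall on 7, 14, 21, 28; the last is April 28.
At the standard offset (UTC−11:00), 01:00 UTC − 11h = 14:00 Fenax standard time (rolling into the previous day, 23 February 2030).
The standard-time date in Fenax, 23 February 2030, falls between 14 September 2029 and 28 April 2030, so daylight saving is in effect and Fenax is at UTC−10:00.
01:00 UTC − 10h = 15:00 Fenax (rolling into the previous day, 23 February 2030).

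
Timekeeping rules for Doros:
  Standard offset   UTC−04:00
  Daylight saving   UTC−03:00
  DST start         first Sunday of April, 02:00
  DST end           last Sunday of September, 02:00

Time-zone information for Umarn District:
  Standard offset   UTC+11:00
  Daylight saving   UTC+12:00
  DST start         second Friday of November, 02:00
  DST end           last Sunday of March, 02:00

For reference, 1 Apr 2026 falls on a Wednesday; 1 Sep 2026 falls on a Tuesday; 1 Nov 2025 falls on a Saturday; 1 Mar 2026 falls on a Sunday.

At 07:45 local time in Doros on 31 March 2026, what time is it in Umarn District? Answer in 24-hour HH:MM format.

22:45

1 April 2026 is a Wednesday, so the first Sunday is April 5.
1 September 2026 is a Tuesday, so Sundays fall on 6, 13, 20, 27; the last is September 27.
Daylight saving runs 5 April – 27 September; 31 March 2026 is outside that window, so Doros is on standard time at UTC−04:00.
07:45 Doros + 4h = 11:45 UTC.
1 November 2025 is a Saturday, so the first Friday is November 7 and the second is November 14.
1 March 2026 is a Sunday, so Sundays fall on 1, 8, 15, 22, 29; the last is March 29.
At the standard offset (UTC+11:00), 11:45 UTC + 11h = 22:45 Umarn District standard time.
The standard-time date in Umarn District, 31 March 2026, is outside the daylight-saving period (14 November 2025 – 29 March 2026), so Umarn District is on standard time, UTC+11:00.
11:45 UTC + 11h = 22:45 Umarn District.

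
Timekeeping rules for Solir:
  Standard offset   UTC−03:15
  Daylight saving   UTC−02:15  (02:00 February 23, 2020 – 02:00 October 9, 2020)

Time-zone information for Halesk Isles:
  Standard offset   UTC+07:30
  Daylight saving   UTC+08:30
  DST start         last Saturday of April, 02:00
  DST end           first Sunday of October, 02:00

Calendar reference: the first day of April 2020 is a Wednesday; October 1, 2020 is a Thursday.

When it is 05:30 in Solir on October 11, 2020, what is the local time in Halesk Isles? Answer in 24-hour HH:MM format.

October 11, 2020 does not fall between 23 February and 9 October, so daylight saving is not in effect and Solir is at UTC−03:15.
05:30 Solir + 3h15m = 08:45 UTC.
1 April 2020 is a Wednesday, so Saturdays fall on 4, 11, 18, 25; the last is April 25.
1 October 2020 is a Thursday, so the first Sunday is October 4.
At the standard offset (UTC+07:30), 08:45 UTC + 7h30m = 16:15 Halesk Isles standard time.
The standard-time date in Halesk Isles, October 11, 2020, is outside the daylight-saving period (25 April – 4 October), so Halesk Isles is on standard time, UTC+07:30.
08:45 UTC + 7h30m = 16:15 Halesk Isles.

16:15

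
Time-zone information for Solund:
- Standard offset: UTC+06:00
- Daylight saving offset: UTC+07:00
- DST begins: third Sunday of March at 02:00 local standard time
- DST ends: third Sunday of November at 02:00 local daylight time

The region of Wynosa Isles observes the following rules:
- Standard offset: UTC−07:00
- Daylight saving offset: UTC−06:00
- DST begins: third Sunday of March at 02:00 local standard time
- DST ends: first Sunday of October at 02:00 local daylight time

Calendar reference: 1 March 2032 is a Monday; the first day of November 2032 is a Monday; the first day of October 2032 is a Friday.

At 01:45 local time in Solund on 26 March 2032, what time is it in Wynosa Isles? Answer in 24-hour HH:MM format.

12:45

1 March 2032 is a Monday, so the first Sunday is March 7 and the third is March 21.
1 November 2032 is a Monday, so the first Sunday is November 7 and the third is November 21.
26 March 2032 falls between 21 March and 21 November, so daylight saving is in effect and Solund is at UTC+07:00.
01:45 Solund − 7h = 18:45 UTC (rolling into the previous day, 25 March 2032).
1 March 2032 is a Monday, so the first Sunday is March 7 and the third is March 21.
1 October 2032 is a Friday, so the first Sunday is October 3.
At the standard offset (UTC−07:00), 18:45 UTC − 7h = 11:45 Wynosa Isles standard time.
Daylight saving runs 21 March – 3 October; the standard-time date in Wynosa Isles, 25 March 2032, is inside that window, so Wynosa Isles is at UTC−06:00.
18:45 UTC − 6h = 12:45 Wynosa Isles.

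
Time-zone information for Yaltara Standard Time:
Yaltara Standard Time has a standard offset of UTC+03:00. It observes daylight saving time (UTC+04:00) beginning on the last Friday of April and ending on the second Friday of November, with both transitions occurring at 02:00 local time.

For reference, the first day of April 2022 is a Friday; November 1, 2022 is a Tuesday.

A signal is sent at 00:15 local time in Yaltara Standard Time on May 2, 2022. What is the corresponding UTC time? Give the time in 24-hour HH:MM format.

1 April 2022 is a Friday, so Fridays fall on 1, 8, 15, 22, 29; the last is April 29.
1 November 2022 is a Tuesday, so the first Friday is November 4 and the second is November 11.
Daylight saving runs 29 April – 11 November; May 2, 2022 is inside that window, so Yaltara Standard Time is at UTC+04:00.
00:15 local − 4h = 20:15 UTC (rolling into the previous day, 1 May 2022).

20:15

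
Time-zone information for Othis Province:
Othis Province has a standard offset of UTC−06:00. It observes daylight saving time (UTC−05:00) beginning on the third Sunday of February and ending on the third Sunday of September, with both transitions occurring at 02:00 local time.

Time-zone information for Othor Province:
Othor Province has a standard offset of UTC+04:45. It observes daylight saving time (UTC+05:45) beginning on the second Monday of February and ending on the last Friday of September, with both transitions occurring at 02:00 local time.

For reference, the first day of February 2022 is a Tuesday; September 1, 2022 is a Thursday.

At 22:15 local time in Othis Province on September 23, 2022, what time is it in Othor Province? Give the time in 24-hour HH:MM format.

1 February 2022 is a Tuesday, so the first Sunday is February 6 and the third is February 20.
1 September 2022 is a Thursday, so the first Sunday is September 4 and the third is September 18.
Daylight saving runs 20 February – 18 September; September 23, 2022 is outside that window, so Othis Province is on standard time at UTC−06:00.
22:15 Othis Province + 6h = 04:15 UTC (rolling into the next day, 24 September 2022).
1 February 2022 is a Tuesday, so the first Monday is February 7 and the second is February 14.
1 September 2022 is a Thursday, so Fridays fall on 2, 9, 16, 23, 30; the last is September 30.
At the standard offset (UTC+04:45), 04:15 UTC + 4h45m = 09:00 Othor Province standard time.
The standard-time date in Othor Province, September 24, 2022, falls between 14 February and 30 September, so daylight saving is in effect and Othor Province is at UTC+05:45.
04:15 UTC + 5h45m = 10:00 Othor Province.

10:00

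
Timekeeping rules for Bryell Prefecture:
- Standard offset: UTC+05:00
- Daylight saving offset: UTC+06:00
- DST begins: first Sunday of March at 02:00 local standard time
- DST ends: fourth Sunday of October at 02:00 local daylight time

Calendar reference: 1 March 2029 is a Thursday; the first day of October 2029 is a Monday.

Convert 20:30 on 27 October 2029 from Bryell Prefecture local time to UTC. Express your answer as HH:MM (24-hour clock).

1 March 2029 is a Thursday, so the first Sunday is March 4.
1 October 2029 is a Monday, so the first Sunday is October 7 and the fourth is October 28.
Daylight saving runs 4 March – 28 October; 27 October 2029 is inside that window, so Bryell Prefecture is at UTC+06:00.
20:30 local − 6h = 14:30 UTC.

14:30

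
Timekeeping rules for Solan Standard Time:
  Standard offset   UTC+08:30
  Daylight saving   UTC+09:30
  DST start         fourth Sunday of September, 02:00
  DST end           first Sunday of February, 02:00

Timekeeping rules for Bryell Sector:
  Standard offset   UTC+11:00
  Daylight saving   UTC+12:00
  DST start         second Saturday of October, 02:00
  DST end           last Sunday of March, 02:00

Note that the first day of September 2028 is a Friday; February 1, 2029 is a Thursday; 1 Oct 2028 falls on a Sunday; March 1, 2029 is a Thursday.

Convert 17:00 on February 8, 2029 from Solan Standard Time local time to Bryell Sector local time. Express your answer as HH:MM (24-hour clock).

20:30

1 September 2028 is a Friday, so the first Sunday is September 3 and the fourth is September 24.
1 February 2029 is a Thursday, so the first Sunday is February 4.
February 8, 2029 does not fall between 24 September 2028 and 4 February 2029, so daylight saving is not in effect and Solan Standard Time is at UTC+08:30.
17:00 Solan Standard Time − 8h30m = 08:30 UTC.
1 October 2028 is a Sunday, so the first Saturday is October 7 and the second is October 14.
1 March 2029 is a Thursday, so Sundays fall on 4, 11, 18, 25; the last is March 25.
At the standard offset (UTC+11:00), 08:30 UTC + 11h = 19:30 Bryell Sector standard time.
The standard-time date in Bryell Sector, February 8, 2029, lies within the daylight-saving period (14 October 2028 – 25 March 2029), so Bryell Sector is on daylight time, UTC+12:00.
08:30 UTC + 12h = 20:30 Bryell Sector.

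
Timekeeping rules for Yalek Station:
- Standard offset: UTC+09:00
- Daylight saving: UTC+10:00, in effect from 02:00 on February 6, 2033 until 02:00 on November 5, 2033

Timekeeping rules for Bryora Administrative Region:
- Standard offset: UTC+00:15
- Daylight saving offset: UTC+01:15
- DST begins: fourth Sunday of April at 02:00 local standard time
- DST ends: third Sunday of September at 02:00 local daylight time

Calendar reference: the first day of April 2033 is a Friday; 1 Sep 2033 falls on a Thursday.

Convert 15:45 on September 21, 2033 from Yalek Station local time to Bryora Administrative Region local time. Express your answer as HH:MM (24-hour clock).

06:00

September 21, 2033 lies within the daylight-saving period (6 February – 5 November), so Yalek Station is on daylight time, UTC+10:00.
15:45 Yalek Station − 10h = 05:45 UTC.
1 April 2033 is a Friday, so the first Sunday is April 3 and the fourth is April 24.
1 September 2033 is a Thursday, so the first Sunday is September 4 and the third is September 18.
At the standard offset (UTC+00:15), 05:45 UTC + 0h15m = 06:00 Bryora Administrative Region standard time.
Daylight saving runs 24 April – 18 September; the standard-time date in Bryora Administrative Region, September 21, 2033, is outside that window, so Bryora Administrative Region is on standard time at UTC+00:15.
05:45 UTC + 0h15m = 06:00 Bryora Administrative Region.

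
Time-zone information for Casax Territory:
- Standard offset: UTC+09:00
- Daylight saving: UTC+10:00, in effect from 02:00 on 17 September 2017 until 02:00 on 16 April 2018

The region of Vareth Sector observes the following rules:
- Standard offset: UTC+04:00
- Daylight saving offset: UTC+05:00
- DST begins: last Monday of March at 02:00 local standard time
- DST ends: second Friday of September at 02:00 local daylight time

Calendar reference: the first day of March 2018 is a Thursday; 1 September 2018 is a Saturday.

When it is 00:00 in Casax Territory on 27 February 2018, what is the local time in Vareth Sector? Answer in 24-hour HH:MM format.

18:00

27 February 2018 falls between 17 September 2017 and 16 April 2018, so daylight saving is in effect and Casax Territory is at UTC+10:00.
00:00 Casax Territory − 10h = 14:00 UTC (rolling into the previous day, 26 February 2018).
1 March 2018 is a Thursday, so Mondays fall on 5, 12, 19, 26; the last is March 26.
1 September 2018 is a Saturday, so the first Friday is September 7 and the second is September 14.
At the standard offset (UTC+04:00), 14:00 UTC + 4h = 18:00 Vareth Sector standard time.
Daylight saving runs 26 March – 14 September; the standard-time date in Vareth Sector, 26 February 2018, is outside that window, so Vareth Sector is on standard time at UTC+04:00.
14:00 UTC + 4h = 18:00 Vareth Sector.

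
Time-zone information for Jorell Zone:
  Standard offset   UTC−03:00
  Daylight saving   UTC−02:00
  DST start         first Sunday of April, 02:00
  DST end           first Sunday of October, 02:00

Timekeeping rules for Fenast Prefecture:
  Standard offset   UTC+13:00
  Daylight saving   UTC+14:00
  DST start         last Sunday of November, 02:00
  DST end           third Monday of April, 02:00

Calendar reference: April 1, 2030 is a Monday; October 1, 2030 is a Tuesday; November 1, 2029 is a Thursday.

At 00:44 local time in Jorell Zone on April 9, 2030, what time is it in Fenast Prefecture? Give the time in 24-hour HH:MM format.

16:44

1 April 2030 is a Monday, so the first Sunday is April 7.
1 October 2030 is a Tuesday, so the first Sunday is October 6.
April 9, 2030 lies within the daylight-saving period (7 April – 6 October), so Jorell Zone is on daylight time, UTC−02:00.
00:44 Jorell Zone + 2h = 02:44 UTC.
1 November 2029 is a Thursday, so Sundays fall on 4, 11, 18, 25; the last is November 25.
1 April 2030 is a Monday, so the first Monday is April 1 and the third is April 15.
At the standard offset (UTC+13:00), 02:44 UTC + 13h = 15:44 Fenast Prefecture standard time.
The standard-time date in Fenast Prefecture, April 9, 2030, falls between 25 November 2029 and 15 April 2030, so daylight saving is in effect and Fenast Prefecture is at UTC+14:00.
02:44 UTC + 14h = 16:44 Fenast Prefecture.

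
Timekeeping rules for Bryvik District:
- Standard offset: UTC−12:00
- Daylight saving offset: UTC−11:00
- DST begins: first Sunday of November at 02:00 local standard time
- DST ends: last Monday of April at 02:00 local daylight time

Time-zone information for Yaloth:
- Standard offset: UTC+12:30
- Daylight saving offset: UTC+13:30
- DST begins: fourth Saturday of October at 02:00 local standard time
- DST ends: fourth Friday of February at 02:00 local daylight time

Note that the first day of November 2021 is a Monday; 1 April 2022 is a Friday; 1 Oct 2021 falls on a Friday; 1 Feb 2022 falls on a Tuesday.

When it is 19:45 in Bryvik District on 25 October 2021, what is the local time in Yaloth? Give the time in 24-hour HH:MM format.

1 November 2021 is a Monday, so the first Sunday is November 7.
1 April 2022 is a Friday, so Mondays fall on 4, 11, 18, 25; the last is April 25.
25 October 2021 is outside the daylight-saving period (7 November 2021 – 25 April 2022), so Bryvik District is on standard time, UTC−12:00.
19:45 Bryvik District + 12h = 07:45 UTC (rolling into the next day, 26 October 2021).
1 October 2021 is a Friday, so the first Saturday is October 2 and the fourth is October 23.
1 February 2022 is a Tuesday, so the first Friday is February 4 and the fourth is February 25.
At the standard offset (UTC+12:30), 07:45 UTC + 12h30m = 20:15 Yaloth standard time.
Daylight saving runs 23 October 2021 – 25 February 2022; the standard-time date in Yaloth, 26 October 2021, is inside that window, so Yaloth is at UTC+13:30.
07:45 UTC + 13h30m = 21:15 Yaloth.

21:15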